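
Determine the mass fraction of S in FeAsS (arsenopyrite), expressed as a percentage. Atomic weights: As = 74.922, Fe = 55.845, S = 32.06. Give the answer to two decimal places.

M(FeAsS) = 162.827 g/mol.
S contributes 1 × 32.06 = 32.060 g per mole.
32.060/162.827 = 0.1969 → 19.69%.

19.69 mass %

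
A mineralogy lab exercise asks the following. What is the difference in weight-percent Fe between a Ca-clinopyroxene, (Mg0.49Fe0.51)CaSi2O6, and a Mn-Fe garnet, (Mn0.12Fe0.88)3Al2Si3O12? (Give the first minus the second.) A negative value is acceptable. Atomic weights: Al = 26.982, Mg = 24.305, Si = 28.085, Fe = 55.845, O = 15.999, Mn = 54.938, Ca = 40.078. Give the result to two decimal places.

First mineral: 28.481 g Fe in 232.632 g formula = 12.24 wt% Fe.
Second mineral: 147.431 g Fe in 497.415 g formula = 29.64 wt% Fe.
12.24% − 29.64% gives a difference of -17.40 percentage points.

-17.40 percentage points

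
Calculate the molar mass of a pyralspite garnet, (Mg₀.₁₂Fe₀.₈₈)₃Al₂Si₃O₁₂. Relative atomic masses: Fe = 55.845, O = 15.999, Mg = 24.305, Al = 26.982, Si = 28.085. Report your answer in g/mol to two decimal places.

M = 0.36(24.305) + 2.64(55.845) + 2(26.982) + 3(28.085) + 12(15.999)

486.39 g/mol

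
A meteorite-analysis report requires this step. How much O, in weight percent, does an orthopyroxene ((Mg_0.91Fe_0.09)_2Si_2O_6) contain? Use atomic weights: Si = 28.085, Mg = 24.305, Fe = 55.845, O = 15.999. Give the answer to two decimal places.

M((Mg_0.91Fe_0.09)_2Si_2O_6) = 206.451 g/mol.
O contributes 6 × 15.999 = 95.994 g per mole.
95.994/206.451 = 0.4650 → 46.50%.

46.50 weight percent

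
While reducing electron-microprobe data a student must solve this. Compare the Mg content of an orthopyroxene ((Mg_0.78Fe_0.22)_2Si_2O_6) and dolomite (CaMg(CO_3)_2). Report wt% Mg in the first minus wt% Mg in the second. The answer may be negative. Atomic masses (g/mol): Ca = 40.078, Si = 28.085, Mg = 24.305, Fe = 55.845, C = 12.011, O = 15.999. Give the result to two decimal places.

4.48 percentage points

Mg in (Mg_0.78Fe_0.22)_2Si_2O_6: molar mass 214.652 g/mol; 1.56×24.305 = 37.916 g → 17.66 wt%.
Mg in CaMg(CO_3)_2: molar mass 184.399 g/mol; 1×24.305 = 24.305 g → 13.18 wt%.
Difference = 17.66 − 13.18 = 4.48 percentage points.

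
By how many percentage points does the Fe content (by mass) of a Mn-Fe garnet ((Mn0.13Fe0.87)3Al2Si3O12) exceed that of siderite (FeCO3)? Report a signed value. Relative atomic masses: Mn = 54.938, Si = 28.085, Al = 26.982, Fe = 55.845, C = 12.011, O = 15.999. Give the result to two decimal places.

Fe in (Mn0.13Fe0.87)3Al2Si3O12: molar mass 497.388 g/mol; 2.61×55.845 = 145.755 g → 29.30 wt%.
Fe in FeCO3: molar mass 115.853 g/mol; 1×55.845 = 55.845 g → 48.20 wt%.
Difference = 29.30 − 48.20 = -18.90 percentage points.

-18.90 percentage points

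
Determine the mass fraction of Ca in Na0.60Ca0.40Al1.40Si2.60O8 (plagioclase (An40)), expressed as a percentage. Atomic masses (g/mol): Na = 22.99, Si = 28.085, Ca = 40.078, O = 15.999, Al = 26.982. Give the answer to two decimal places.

5.97 mass %

Molar mass of Na0.60Ca0.40Al1.40Si2.60O8: 0.60×22.99 + 0.40×40.078 + 1.40×26.982 + 2.60×28.085 + 8×15.999 = 268.613 g/mol.
Mass of Ca per formula unit: 0.40 × 40.078 = 16.031 g.
Weight fraction Ca = 16.031 / 268.613 = 0.0597.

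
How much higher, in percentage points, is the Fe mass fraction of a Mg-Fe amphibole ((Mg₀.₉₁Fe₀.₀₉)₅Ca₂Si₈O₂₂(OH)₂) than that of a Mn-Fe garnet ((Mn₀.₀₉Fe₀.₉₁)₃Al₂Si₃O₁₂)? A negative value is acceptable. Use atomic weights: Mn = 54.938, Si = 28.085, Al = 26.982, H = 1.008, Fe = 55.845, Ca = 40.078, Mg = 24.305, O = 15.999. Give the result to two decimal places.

Fe in (Mg₀.₉₁Fe₀.₀₉)₅Ca₂Si₈O₂₂(OH)₂: molar mass 826.546 g/mol; 0.45×55.845 = 25.130 g → 3.04 wt%.
Fe in (Mn₀.₀₉Fe₀.₉₁)₃Al₂Si₃O₁₂: molar mass 497.497 g/mol; 2.73×55.845 = 152.457 g → 30.64 wt%.
Difference = 3.04 − 30.64 = -27.60 percentage points.

-27.60 percentage points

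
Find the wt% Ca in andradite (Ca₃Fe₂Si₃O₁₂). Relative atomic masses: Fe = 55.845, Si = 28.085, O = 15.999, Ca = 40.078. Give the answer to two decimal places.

23.66 wt%

Molar mass of Ca₃Fe₂Si₃O₁₂: 3×40.078 + 2×55.845 + 3×28.085 + 12×15.999 = 508.167 g/mol.
Mass of Ca per formula unit: 3 × 40.078 = 120.234 g.
Weight fraction Ca = 120.234 / 508.167 = 0.2366.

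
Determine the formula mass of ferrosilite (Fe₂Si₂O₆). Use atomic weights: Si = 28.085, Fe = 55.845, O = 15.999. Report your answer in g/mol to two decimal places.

263.85 g/mol

Fe: 2 × 55.845 = 111.6900
Si: 2 × 28.085 = 56.1700
O: 6 × 15.999 = 95.9940
Summing the contributions gives the formula mass.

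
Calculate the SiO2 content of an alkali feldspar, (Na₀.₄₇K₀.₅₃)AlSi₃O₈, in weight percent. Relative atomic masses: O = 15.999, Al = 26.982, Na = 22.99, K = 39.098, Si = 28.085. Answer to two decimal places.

66.57 wt%

Molar mass of (Na₀.₄₇K₀.₅₃)AlSi₃O₈ = 0.47*22.99 + 0.53*39.098 + 1*26.982 + 3*28.085 + 8*15.999 = 270.756 g/mol.
Each formula unit contains 3 Si, equivalent to 3/1 = 3.0000 mol SiO2.
M(SiO2) = 1×28.085 + 2×15.999 = 60.083 g/mol.
Mass of SiO2 per formula unit = 3.0000 × 60.083 = 180.249 g.
SiO2 wt% = 180.249 / 270.756 × 100 = 66.57%.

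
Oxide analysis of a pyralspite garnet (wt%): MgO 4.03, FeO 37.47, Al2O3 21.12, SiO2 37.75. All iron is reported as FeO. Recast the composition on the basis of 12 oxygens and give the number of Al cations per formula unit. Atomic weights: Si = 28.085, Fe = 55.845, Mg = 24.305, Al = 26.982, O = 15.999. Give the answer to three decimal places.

MgO: 4.03/40.304 = 0.09999 mol → 0.09999 mol Mg, 0.09999 mol O.
FeO: 37.47/71.844 = 0.52155 mol → 0.52155 mol Fe, 0.52155 mol O.
Al2O3: 21.12/101.961 = 0.20714 mol → 0.41428 mol Al, 0.62142 mol O.
SiO2: 37.75/60.083 = 0.62830 mol → 0.62830 mol Si, 1.25660 mol O.
Total oxygen = 2.49956 mol. Normalization factor = 12/2.49956 = 4.80084.
Al per 12 O = 0.41428 × 4.80084 = 1.989.

1.989 Al apfu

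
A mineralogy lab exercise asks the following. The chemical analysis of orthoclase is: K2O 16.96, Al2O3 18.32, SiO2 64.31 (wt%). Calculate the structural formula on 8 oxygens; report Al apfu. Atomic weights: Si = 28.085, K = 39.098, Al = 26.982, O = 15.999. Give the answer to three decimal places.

16.96 wt% K2O ÷ 94.195 g/mol = 0.18005 mol, giving 0.36010 K and 0.18005 O.
18.32 wt% Al2O3 ÷ 101.961 g/mol = 0.17968 mol, giving 0.35936 Al and 0.53904 O.
64.31 wt% SiO2 ÷ 60.083 g/mol = 1.07035 mol, giving 1.07035 Si and 2.14070 O.
Oxygen sums to 2.85979; scaling by 8/2.85979 = 2.79741 puts the formula on 8 O.
Al: 0.35936 × 2.79741 = 1.005 atoms per formula unit.

1.005 Al apfu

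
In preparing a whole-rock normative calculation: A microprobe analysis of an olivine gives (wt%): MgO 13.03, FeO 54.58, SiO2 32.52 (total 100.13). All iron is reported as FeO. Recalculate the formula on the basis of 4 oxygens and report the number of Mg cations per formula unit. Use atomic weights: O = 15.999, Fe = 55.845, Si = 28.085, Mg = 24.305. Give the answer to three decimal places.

0.597 Mg apfu

13.03 wt% MgO ÷ 40.304 g/mol = 0.32329 mol, giving 0.32329 Mg and 0.32329 O.
54.58 wt% FeO ÷ 71.844 g/mol = 0.75970 mol, giving 0.75970 Fe and 0.75970 O.
32.52 wt% SiO2 ÷ 60.083 g/mol = 0.54125 mol, giving 0.54125 Si and 1.08250 O.
Oxygen sums to 2.16549; scaling by 4/2.16549 = 1.84716 puts the formula on 4 O.
Mg: 0.32329 × 1.84716 = 0.597 atoms per formula unit.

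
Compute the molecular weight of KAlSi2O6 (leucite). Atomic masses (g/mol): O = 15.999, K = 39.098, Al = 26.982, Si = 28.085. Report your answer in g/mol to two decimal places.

The formula mass is the sum 1(39.098) + 1(26.982) + 2(28.085) + 6(15.999).

218.24 g/mol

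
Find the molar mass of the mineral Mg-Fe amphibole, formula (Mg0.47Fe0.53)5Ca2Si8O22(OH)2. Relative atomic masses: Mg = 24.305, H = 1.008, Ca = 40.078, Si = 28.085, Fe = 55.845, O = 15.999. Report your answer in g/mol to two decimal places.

895.93 g/mol

The formula mass is the sum 2.35(24.305) + 2.65(55.845) + 2(40.078) + 8(28.085) + 24(15.999) + 2(1.008).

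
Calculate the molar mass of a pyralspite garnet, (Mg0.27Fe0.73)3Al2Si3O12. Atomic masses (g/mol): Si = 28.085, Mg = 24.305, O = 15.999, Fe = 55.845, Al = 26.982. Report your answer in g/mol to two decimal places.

The formula mass is the sum 0.81·24.305 + 2.19·55.845 + 2·26.982 + 3·28.085 + 12·15.999.

472.19 g/mol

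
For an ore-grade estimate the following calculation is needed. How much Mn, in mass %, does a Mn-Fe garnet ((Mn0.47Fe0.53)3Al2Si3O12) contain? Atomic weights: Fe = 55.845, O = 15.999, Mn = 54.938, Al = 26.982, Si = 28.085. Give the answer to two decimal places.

15.60 mass %

M((Mn0.47Fe0.53)3Al2Si3O12) = 496.463 g/mol.
Mn contributes 1.41 × 54.938 = 77.463 g per mole.
77.463/496.463 = 0.1560 → 15.60%.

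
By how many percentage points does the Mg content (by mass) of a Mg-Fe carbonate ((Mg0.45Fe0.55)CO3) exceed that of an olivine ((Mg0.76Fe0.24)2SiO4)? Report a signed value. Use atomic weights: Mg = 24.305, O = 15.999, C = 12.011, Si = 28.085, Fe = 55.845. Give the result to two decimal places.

First mineral: 10.937 g Mg in 101.660 g formula = 10.76 wt% Mg.
Second mineral: 36.944 g Mg in 155.830 g formula = 23.71 wt% Mg.
10.76% − 23.71% gives a difference of -12.95 percentage points.

-12.95 percentage points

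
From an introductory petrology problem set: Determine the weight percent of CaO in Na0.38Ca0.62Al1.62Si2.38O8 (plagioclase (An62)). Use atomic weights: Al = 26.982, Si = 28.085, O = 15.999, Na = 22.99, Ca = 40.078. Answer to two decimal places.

Formula mass = 272.130 g/mol.
0.62 Ca → 0.6200 mol CaO per formula unit; M(CaO) = 56.077, so CaO mass = 34.768 g.
34.768/272.130 × 100 = 12.78 wt%.

12.78 wt%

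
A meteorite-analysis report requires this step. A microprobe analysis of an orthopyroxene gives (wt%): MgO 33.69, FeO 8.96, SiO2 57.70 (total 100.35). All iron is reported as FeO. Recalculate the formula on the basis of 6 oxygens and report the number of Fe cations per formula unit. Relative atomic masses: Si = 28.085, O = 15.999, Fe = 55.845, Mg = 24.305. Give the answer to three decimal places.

0.260 Fe apfu

MgO: 33.69/40.304 = 0.83590 mol → 0.83590 mol Mg, 0.83590 mol O.
FeO: 8.96/71.844 = 0.12471 mol → 0.12471 mol Fe, 0.12471 mol O.
SiO2: 57.70/60.083 = 0.96034 mol → 0.96034 mol Si, 1.92068 mol O.
Total oxygen = 2.88129 mol. Normalization factor = 6/2.88129 = 2.08240.
Fe per 6 O = 0.12471 × 2.08240 = 0.260.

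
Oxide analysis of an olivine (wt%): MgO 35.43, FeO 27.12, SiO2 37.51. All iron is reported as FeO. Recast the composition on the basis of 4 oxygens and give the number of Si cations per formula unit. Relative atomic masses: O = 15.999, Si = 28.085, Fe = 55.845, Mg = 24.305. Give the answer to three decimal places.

0.997 Si apfu

MgO (M=40.304): mol = 0.87907; Mg = 0.87907, O = 0.87907.
FeO (M=71.844): mol = 0.37748; Fe = 0.37748, O = 0.37748.
SiO2 (M=60.083): mol = 0.62430; Si = 0.62430, O = 1.24860.
ΣO = 2.50515; factor = 4/ΣO = 1.59671.
Si apfu = 0.62430 × 1.59671 = 0.997.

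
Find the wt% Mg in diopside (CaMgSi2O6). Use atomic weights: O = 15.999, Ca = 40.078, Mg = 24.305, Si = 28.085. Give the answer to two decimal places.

M(CaMgSi2O6) = 216.547 g/mol.
Mg contributes 1 × 24.305 = 24.305 g per mole.
24.305/216.547 = 0.1122 → 11.22%.

11.22 wt%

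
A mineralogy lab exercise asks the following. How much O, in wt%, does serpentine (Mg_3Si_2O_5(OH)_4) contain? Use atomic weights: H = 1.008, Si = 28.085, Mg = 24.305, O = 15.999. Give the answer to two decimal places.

51.96 wt%

Molar mass of Mg_3Si_2O_5(OH)_4: 3·24.305 + 2·28.085 + 9·15.999 + 4·1.008 = 277.108 g/mol.
Mass of O per formula unit: 9 × 15.999 = 143.991 g.
Weight fraction O = 143.991 / 277.108 = 0.5196.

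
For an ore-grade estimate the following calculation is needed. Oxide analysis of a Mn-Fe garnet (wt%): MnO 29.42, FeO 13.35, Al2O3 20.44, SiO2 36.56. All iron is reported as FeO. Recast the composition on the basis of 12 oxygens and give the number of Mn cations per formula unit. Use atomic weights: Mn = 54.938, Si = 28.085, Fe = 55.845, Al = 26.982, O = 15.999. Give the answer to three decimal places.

2.057 Mn apfu

MnO: 29.42/70.937 = 0.41473 mol → 0.41473 mol Mn, 0.41473 mol O.
FeO: 13.35/71.844 = 0.18582 mol → 0.18582 mol Fe, 0.18582 mol O.
Al2O3: 20.44/101.961 = 0.20047 mol → 0.40094 mol Al, 0.60141 mol O.
SiO2: 36.56/60.083 = 0.60849 mol → 0.60849 mol Si, 1.21698 mol O.
Total oxygen = 2.41894 mol. Normalization factor = 12/2.41894 = 4.96085.
Mn per 12 O = 0.41473 × 4.96085 = 2.057.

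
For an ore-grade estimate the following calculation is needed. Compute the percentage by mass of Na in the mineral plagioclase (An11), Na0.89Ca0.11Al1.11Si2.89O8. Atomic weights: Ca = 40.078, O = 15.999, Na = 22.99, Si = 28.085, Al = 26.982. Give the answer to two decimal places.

Formula mass = 0.89·22.99 + 0.11·40.078 + 1.11·26.982 + 2.89·28.085 + 8·15.999 = 263.977 g/mol, of which 20.461 g is Na.
So Na makes up 20.461/263.977 = 0.0775 of the mass, i.e. 7.75%.

7.75 wt%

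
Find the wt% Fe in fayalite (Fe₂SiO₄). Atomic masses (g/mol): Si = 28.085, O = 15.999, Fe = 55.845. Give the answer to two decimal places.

Molar mass of Fe₂SiO₄: 2×55.845 + 1×28.085 + 4×15.999 = 203.771 g/mol.
Mass of Fe per formula unit: 2 × 55.845 = 111.690 g.
Weight fraction Fe = 111.690 / 203.771 = 0.5481.

54.81 wt%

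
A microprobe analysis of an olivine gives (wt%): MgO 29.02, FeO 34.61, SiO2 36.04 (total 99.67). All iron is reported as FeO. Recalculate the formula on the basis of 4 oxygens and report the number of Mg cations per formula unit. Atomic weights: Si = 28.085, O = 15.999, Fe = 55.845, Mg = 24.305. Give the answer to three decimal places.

1.199 Mg apfu

MgO (M=40.304): mol = 0.72003; Mg = 0.72003, O = 0.72003.
FeO (M=71.844): mol = 0.48174; Fe = 0.48174, O = 0.48174.
SiO2 (M=60.083): mol = 0.59984; Si = 0.59984, O = 1.19968.
ΣO = 2.40145; factor = 4/ΣO = 1.66566.
Mg apfu = 0.72003 × 1.66566 = 1.199.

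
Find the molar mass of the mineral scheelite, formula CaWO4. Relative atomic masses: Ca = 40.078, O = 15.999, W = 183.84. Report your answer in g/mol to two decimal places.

287.91 g/mol

The formula mass is the sum 1·40.078 + 1·183.84 + 4·15.999.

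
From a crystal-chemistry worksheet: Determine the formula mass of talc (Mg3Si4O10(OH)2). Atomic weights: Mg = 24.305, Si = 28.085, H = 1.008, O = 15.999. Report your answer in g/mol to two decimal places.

379.26 g/mol

The formula mass is the sum 3(24.305) + 4(28.085) + 12(15.999) + 2(1.008).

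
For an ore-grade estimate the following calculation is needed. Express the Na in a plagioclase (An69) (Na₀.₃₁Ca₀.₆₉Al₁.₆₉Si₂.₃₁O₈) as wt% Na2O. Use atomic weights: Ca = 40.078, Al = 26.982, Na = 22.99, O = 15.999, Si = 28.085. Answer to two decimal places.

M(Na₀.₃₁Ca₀.₆₉Al₁.₆₉Si₂.₃₁O₈) = 273.249 g/mol; M(Na2O) = 61.979 g/mol.
Moles Na2O per formula unit = 0.31 Na ÷ 2 = 0.1550.
Na2O fraction = (0.1550 × 61.979) / 273.249 = 9.607/273.249 = 0.0352.

3.52 wt%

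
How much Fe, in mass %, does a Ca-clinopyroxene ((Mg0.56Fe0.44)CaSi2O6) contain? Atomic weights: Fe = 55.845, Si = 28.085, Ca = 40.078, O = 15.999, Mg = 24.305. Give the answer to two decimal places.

10.66 mass %

Formula mass = 0.56*24.305 + 0.44*55.845 + 1*40.078 + 2*28.085 + 6*15.999 = 230.425 g/mol, of which 24.572 g is Fe.
So Fe makes up 24.572/230.425 = 0.1066 of the mass, i.e. 10.66%.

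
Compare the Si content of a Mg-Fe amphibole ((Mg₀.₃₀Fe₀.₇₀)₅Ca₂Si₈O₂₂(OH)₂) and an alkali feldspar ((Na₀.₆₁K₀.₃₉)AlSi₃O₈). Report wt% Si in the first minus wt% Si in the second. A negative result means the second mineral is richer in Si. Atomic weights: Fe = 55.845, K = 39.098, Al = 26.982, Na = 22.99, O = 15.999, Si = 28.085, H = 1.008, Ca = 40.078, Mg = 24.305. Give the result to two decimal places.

Si in (Mg₀.₃₀Fe₀.₇₀)₅Ca₂Si₈O₂₂(OH)₂: molar mass 922.743 g/mol; 8×28.085 = 224.680 g → 24.35 wt%.
Si in (Na₀.₆₁K₀.₃₉)AlSi₃O₈: molar mass 268.501 g/mol; 3×28.085 = 84.255 g → 31.38 wt%.
Difference = 24.35 − 31.38 = -7.03 percentage points.

-7.03 percentage points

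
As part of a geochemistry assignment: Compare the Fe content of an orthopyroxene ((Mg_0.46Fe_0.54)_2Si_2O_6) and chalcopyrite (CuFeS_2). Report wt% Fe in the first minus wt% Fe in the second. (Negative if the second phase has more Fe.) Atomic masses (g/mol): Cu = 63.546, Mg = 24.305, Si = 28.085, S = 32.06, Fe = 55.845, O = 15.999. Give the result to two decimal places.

-4.75 percentage points

M((Mg_0.46Fe_0.54)_2Si_2O_6) = 234.837 g/mol, so wt% Fe = 60.313/234.837 × 100 = 25.68%.
M(CuFeS_2) = 183.511 g/mol, so wt% Fe = 55.845/183.511 × 100 = 30.43%.
25.68 − 30.43 = -4.75 pp.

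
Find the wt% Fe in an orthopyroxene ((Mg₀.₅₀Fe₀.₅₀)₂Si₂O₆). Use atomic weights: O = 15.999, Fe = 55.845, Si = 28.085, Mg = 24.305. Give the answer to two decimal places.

24.04 wt%

Molar mass of (Mg₀.₅₀Fe₀.₅₀)₂Si₂O₆: 1*24.305 + 1*55.845 + 2*28.085 + 6*15.999 = 232.314 g/mol.
Mass of Fe per formula unit: 1 × 55.845 = 55.845 g.
Weight fraction Fe = 55.845 / 232.314 = 0.2404.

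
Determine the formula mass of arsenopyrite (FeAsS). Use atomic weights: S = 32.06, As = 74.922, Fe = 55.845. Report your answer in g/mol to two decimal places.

The formula mass is the sum 1×55.845 + 1×74.922 + 1×32.06.

162.83 g/mol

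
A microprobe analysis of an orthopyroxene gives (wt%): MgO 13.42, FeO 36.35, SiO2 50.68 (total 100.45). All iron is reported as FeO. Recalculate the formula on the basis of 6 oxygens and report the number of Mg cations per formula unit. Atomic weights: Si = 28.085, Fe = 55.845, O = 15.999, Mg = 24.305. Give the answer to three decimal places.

MgO (M=40.304): mol = 0.33297; Mg = 0.33297, O = 0.33297.
FeO (M=71.844): mol = 0.50596; Fe = 0.50596, O = 0.50596.
SiO2 (M=60.083): mol = 0.84350; Si = 0.84350, O = 1.68700.
ΣO = 2.52593; factor = 6/ΣO = 2.37536.
Mg apfu = 0.33297 × 2.37536 = 0.791.

0.791 Mg apfu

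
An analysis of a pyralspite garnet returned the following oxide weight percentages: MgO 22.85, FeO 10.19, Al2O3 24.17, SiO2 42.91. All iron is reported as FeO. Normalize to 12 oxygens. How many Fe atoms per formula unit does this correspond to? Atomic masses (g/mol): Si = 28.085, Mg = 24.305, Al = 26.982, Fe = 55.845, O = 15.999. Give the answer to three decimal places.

0.598 Fe apfu

MgO (M=40.304): mol = 0.56694; Mg = 0.56694, O = 0.56694.
FeO (M=71.844): mol = 0.14184; Fe = 0.14184, O = 0.14184.
Al2O3 (M=101.961): mol = 0.23705; Al = 0.47410, O = 0.71115.
SiO2 (M=60.083): mol = 0.71418; Si = 0.71418, O = 1.42836.
ΣO = 2.84829; factor = 12/ΣO = 4.21305.
Fe apfu = 0.14184 × 4.21305 = 0.598.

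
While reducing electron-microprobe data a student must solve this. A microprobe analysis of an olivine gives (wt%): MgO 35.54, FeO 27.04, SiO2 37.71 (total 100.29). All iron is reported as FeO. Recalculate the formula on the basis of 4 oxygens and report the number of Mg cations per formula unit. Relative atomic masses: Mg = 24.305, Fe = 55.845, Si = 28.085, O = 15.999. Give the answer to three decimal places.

1.403 Mg apfu

MgO (M=40.304): mol = 0.88180; Mg = 0.88180, O = 0.88180.
FeO (M=71.844): mol = 0.37637; Fe = 0.37637, O = 0.37637.
SiO2 (M=60.083): mol = 0.62763; Si = 0.62763, O = 1.25526.
ΣO = 2.51343; factor = 4/ΣO = 1.59145.
Mg apfu = 0.88180 × 1.59145 = 1.403.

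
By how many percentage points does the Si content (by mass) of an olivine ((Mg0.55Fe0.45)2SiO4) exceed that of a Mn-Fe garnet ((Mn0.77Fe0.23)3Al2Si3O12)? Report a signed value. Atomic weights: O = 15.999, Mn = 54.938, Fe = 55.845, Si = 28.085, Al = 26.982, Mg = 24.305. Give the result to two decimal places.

Si in (Mg0.55Fe0.45)2SiO4: molar mass 169.077 g/mol; 1×28.085 = 28.085 g → 16.61 wt%.
Si in (Mn0.77Fe0.23)3Al2Si3O12: molar mass 495.647 g/mol; 3×28.085 = 84.255 g → 17.00 wt%.
Difference = 16.61 − 17.00 = -0.39 percentage points.

-0.39 percentage points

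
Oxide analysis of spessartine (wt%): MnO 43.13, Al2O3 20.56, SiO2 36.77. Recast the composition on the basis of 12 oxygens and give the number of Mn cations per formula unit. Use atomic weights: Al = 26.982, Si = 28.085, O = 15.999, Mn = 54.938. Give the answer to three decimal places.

2.994 Mn apfu

43.13 wt% MnO ÷ 70.937 g/mol = 0.60800 mol, giving 0.60800 Mn and 0.60800 O.
20.56 wt% Al2O3 ÷ 101.961 g/mol = 0.20165 mol, giving 0.40330 Al and 0.60495 O.
36.77 wt% SiO2 ÷ 60.083 g/mol = 0.61199 mol, giving 0.61199 Si and 1.22398 O.
Oxygen sums to 2.43693; scaling by 12/2.43693 = 4.92423 puts the formula on 12 O.
Mn: 0.60800 × 4.92423 = 2.994 atoms per formula unit.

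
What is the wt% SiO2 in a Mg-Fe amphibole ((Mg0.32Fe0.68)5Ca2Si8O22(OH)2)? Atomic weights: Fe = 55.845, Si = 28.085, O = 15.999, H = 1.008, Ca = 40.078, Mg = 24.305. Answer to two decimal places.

M((Mg0.32Fe0.68)5Ca2Si8O22(OH)2) = 919.589 g/mol; M(SiO2) = 60.083 g/mol.
Moles SiO2 per formula unit = 8 Si ÷ 1 = 8.0000.
SiO2 fraction = (8.0000 × 60.083) / 919.589 = 480.664/919.589 = 0.5227.

52.27 wt%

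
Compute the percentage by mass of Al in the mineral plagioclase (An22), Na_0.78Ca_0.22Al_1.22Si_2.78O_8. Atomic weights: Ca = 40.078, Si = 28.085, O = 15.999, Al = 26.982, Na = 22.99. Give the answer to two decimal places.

12.39 wt%

Formula mass = 0.78*22.99 + 0.22*40.078 + 1.22*26.982 + 2.78*28.085 + 8*15.999 = 265.736 g/mol, of which 32.918 g is Al.
So Al makes up 32.918/265.736 = 0.1239 of the mass, i.e. 12.39%.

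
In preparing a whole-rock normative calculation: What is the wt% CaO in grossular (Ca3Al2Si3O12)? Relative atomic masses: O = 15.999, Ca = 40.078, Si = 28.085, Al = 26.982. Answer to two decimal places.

37.35 wt%

Formula mass = 450.441 g/mol.
3 Ca → 3.0000 mol CaO per formula unit; M(CaO) = 56.077, so CaO mass = 168.231 g.
168.231/450.441 × 100 = 37.35 wt%.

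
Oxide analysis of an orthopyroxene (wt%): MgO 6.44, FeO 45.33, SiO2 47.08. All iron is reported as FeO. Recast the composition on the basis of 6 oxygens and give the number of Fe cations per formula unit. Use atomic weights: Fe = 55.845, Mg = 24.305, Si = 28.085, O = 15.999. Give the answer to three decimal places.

6.44 wt% MgO ÷ 40.304 g/mol = 0.15979 mol, giving 0.15979 Mg and 0.15979 O.
45.33 wt% FeO ÷ 71.844 g/mol = 0.63095 mol, giving 0.63095 Fe and 0.63095 O.
47.08 wt% SiO2 ÷ 60.083 g/mol = 0.78358 mol, giving 0.78358 Si and 1.56716 O.
Oxygen sums to 2.35790; scaling by 6/2.35790 = 2.54464 puts the formula on 6 O.
Fe: 0.63095 × 2.54464 = 1.606 atoms per formula unit.

1.606 Fe apfu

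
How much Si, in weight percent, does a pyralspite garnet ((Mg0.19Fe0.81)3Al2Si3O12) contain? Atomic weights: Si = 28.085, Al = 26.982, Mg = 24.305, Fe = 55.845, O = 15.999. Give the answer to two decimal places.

Molar mass of (Mg0.19Fe0.81)3Al2Si3O12: 0.57*24.305 + 2.43*55.845 + 2*26.982 + 3*28.085 + 12*15.999 = 479.764 g/mol.
Mass of Si per formula unit: 3 × 28.085 = 84.255 g.
Weight fraction Si = 84.255 / 479.764 = 0.1756.

17.56 weight percent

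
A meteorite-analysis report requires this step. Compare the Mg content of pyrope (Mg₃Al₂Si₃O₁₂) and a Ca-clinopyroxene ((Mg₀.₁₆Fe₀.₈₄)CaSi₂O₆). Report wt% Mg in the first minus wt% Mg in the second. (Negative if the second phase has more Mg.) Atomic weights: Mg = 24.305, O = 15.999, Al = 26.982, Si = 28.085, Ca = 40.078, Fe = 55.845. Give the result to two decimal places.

Mg in Mg₃Al₂Si₃O₁₂: molar mass 403.122 g/mol; 3×24.305 = 72.915 g → 18.09 wt%.
Mg in (Mg₀.₁₆Fe₀.₈₄)CaSi₂O₆: molar mass 243.041 g/mol; 0.16×24.305 = 3.889 g → 1.60 wt%.
Difference = 18.09 − 1.60 = 16.49 percentage points.

16.49 percentage points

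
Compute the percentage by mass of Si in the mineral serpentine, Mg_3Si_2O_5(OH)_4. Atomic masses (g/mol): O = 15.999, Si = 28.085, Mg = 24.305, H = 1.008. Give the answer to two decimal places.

Formula mass = 3*24.305 + 2*28.085 + 9*15.999 + 4*1.008 = 277.108 g/mol, of which 56.170 g is Si.
So Si makes up 56.170/277.108 = 0.2027 of the mass, i.e. 20.27%.

20.27 weight percent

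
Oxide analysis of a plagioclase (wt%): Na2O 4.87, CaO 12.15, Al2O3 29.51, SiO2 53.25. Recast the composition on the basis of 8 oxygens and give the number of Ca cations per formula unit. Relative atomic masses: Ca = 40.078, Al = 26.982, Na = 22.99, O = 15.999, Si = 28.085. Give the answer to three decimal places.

0.590 Ca apfu

Na2O (M=61.979): mol = 0.07858; Na = 0.15716, O = 0.07858.
CaO (M=56.077): mol = 0.21667; Ca = 0.21667, O = 0.21667.
Al2O3 (M=101.961): mol = 0.28942; Al = 0.57884, O = 0.86826.
SiO2 (M=60.083): mol = 0.88627; Si = 0.88627, O = 1.77254.
ΣO = 2.93605; factor = 8/ΣO = 2.72475.
Ca apfu = 0.21667 × 2.72475 = 0.590.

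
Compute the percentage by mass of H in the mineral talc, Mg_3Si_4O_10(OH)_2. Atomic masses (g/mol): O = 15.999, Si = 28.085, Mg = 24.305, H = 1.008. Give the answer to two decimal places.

0.53 mass %

Molar mass of Mg_3Si_4O_10(OH)_2: 3×24.305 + 4×28.085 + 12×15.999 + 2×1.008 = 379.259 g/mol.
Mass of H per formula unit: 2 × 1.008 = 2.016 g.
Weight fraction H = 2.016 / 379.259 = 0.0053.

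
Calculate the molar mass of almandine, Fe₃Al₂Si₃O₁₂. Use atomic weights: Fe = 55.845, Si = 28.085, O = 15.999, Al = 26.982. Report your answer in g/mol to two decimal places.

Fe: 3 × 55.845 = 167.5350
Al: 2 × 26.982 = 53.9640
Si: 3 × 28.085 = 84.2550
O: 12 × 15.999 = 191.9880
Summing the contributions gives the formula mass.

497.74 g/mol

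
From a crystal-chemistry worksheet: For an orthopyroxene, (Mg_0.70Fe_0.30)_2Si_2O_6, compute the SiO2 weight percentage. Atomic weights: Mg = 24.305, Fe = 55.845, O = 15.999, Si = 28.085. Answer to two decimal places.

54.70 wt%

M((Mg_0.70Fe_0.30)_2Si_2O_6) = 219.698 g/mol; M(SiO2) = 60.083 g/mol.
Moles SiO2 per formula unit = 2 Si ÷ 1 = 2.0000.
SiO2 fraction = (2.0000 × 60.083) / 219.698 = 120.166/219.698 = 0.5470.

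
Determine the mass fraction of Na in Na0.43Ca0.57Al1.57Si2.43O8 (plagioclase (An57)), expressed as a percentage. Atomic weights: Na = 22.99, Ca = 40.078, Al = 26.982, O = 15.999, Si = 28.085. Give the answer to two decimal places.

3.64 weight percent

Molar mass of Na0.43Ca0.57Al1.57Si2.43O8: 0.43·22.99 + 0.57·40.078 + 1.57·26.982 + 2.43·28.085 + 8·15.999 = 271.330 g/mol.
Mass of Na per formula unit: 0.43 × 22.99 = 9.886 g.
Weight fraction Na = 9.886 / 271.330 = 0.0364.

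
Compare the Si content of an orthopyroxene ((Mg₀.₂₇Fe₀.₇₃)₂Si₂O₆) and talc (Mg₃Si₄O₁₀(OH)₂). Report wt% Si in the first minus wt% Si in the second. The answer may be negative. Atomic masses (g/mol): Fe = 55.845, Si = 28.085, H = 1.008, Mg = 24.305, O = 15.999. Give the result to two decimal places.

-6.86 percentage points

Si in (Mg₀.₂₇Fe₀.₇₃)₂Si₂O₆: molar mass 246.822 g/mol; 2×28.085 = 56.170 g → 22.76 wt%.
Si in Mg₃Si₄O₁₀(OH)₂: molar mass 379.259 g/mol; 4×28.085 = 112.340 g → 29.62 wt%.
Difference = 22.76 − 29.62 = -6.86 percentage points.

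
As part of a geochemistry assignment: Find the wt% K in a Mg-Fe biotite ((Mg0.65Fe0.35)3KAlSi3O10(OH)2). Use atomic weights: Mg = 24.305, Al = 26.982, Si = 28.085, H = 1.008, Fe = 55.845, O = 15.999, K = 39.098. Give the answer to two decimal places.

M((Mg0.65Fe0.35)3KAlSi3O10(OH)2) = 450.371 g/mol.
K contributes 1 × 39.098 = 39.098 g per mole.
39.098/450.371 = 0.0868 → 8.68%.

8.68 mass %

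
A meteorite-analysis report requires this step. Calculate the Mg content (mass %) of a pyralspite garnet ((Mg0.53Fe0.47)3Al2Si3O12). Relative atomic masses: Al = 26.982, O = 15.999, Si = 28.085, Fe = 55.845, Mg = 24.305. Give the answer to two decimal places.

8.63 mass %

Formula mass = 1.59*24.305 + 1.41*55.845 + 2*26.982 + 3*28.085 + 12*15.999 = 447.593 g/mol, of which 38.645 g is Mg.
So Mg makes up 38.645/447.593 = 0.0863 of the mass, i.e. 8.63%.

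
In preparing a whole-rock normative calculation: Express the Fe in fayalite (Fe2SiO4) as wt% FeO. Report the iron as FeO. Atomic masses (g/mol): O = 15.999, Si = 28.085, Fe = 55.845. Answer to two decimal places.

M(Fe2SiO4) = 203.771 g/mol; M(FeO) = 71.844 g/mol.
Moles FeO per formula unit = 2 Fe ÷ 1 = 2.0000.
FeO fraction = (2.0000 × 71.844) / 203.771 = 143.688/203.771 = 0.7051.

70.51 wt%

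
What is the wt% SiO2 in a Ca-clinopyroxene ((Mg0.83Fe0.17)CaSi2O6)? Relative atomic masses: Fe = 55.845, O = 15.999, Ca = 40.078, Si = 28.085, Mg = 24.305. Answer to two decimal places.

Molar mass of (Mg0.83Fe0.17)CaSi2O6 = 0.83*24.305 + 0.17*55.845 + 1*40.078 + 2*28.085 + 6*15.999 = 221.909 g/mol.
Each formula unit contains 2 Si, equivalent to 2/1 = 2.0000 mol SiO2.
M(SiO2) = 1×28.085 + 2×15.999 = 60.083 g/mol.
Mass of SiO2 per formula unit = 2.0000 × 60.083 = 120.166 g.
SiO2 wt% = 120.166 / 221.909 × 100 = 54.15%.

54.15 wt%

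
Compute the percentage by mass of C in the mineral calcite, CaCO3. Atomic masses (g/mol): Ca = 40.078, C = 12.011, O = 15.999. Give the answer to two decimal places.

Molar mass of CaCO3: 1*40.078 + 1*12.011 + 3*15.999 = 100.086 g/mol.
Mass of C per formula unit: 1 × 12.011 = 12.011 g.
Weight fraction C = 12.011 / 100.086 = 0.1200.

12.00 weight percent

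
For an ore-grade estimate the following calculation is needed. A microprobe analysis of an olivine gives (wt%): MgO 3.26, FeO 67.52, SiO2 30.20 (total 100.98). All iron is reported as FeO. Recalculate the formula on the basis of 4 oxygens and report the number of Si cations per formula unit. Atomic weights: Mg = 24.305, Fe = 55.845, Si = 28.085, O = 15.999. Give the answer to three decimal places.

0.992 Si apfu

MgO: 3.26/40.304 = 0.08089 mol → 0.08089 mol Mg, 0.08089 mol O.
FeO: 67.52/71.844 = 0.93981 mol → 0.93981 mol Fe, 0.93981 mol O.
SiO2: 30.20/60.083 = 0.50264 mol → 0.50264 mol Si, 1.00528 mol O.
Total oxygen = 2.02598 mol. Normalization factor = 4/2.02598 = 1.97435.
Si per 4 O = 0.50264 × 1.97435 = 0.992.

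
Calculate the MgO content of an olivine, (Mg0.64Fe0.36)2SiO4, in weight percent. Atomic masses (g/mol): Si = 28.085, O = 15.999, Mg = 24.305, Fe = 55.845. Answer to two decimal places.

Molar mass of (Mg0.64Fe0.36)2SiO4 = 1.28*24.305 + 0.72*55.845 + 1*28.085 + 4*15.999 = 163.400 g/mol.
Each formula unit contains 1.28 Mg, equivalent to 1.28/1 = 1.2800 mol MgO.
M(MgO) = 1×24.305 + 1×15.999 = 40.304 g/mol.
Mass of MgO per formula unit = 1.2800 × 40.304 = 51.589 g.
MgO wt% = 51.589 / 163.400 × 100 = 31.57%.

31.57 wt%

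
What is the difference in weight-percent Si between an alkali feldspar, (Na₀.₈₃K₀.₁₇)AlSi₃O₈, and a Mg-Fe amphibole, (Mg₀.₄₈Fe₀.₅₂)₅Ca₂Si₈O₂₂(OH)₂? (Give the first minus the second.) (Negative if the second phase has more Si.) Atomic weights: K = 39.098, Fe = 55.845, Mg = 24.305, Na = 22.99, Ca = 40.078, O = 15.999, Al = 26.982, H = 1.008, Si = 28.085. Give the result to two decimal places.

6.68 percentage points

M((Na₀.₈₃K₀.₁₇)AlSi₃O₈) = 264.957 g/mol, so wt% Si = 84.255/264.957 × 100 = 31.80%.
M((Mg₀.₄₈Fe₀.₅₂)₅Ca₂Si₈O₂₂(OH)₂) = 894.357 g/mol, so wt% Si = 224.680/894.357 × 100 = 25.12%.
31.80 − 25.12 = 6.68 pp.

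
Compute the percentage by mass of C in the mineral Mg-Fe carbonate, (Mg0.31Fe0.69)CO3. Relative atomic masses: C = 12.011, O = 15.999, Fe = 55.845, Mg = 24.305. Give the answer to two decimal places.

Formula mass = 0.31*24.305 + 0.69*55.845 + 1*12.011 + 3*15.999 = 106.076 g/mol, of which 12.011 g is C.
So C makes up 12.011/106.076 = 0.1132 of the mass, i.e. 11.32%.

11.32 weight percent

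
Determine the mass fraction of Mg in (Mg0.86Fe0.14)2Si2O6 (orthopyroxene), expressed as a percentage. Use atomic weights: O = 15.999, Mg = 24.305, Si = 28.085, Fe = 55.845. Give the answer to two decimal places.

Formula mass = 1.72·24.305 + 0.28·55.845 + 2·28.085 + 6·15.999 = 209.605 g/mol, of which 41.805 g is Mg.
So Mg makes up 41.805/209.605 = 0.1994 of the mass, i.e. 19.94%.

19.94 weight percent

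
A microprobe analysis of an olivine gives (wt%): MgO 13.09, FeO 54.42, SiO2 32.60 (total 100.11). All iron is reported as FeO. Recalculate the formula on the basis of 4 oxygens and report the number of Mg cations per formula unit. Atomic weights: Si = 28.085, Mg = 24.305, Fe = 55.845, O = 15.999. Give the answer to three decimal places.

13.09 wt% MgO ÷ 40.304 g/mol = 0.32478 mol, giving 0.32478 Mg and 0.32478 O.
54.42 wt% FeO ÷ 71.844 g/mol = 0.75747 mol, giving 0.75747 Fe and 0.75747 O.
32.60 wt% SiO2 ÷ 60.083 g/mol = 0.54258 mol, giving 0.54258 Si and 1.08516 O.
Oxygen sums to 2.16741; scaling by 4/2.16741 = 1.84552 puts the formula on 4 O.
Mg: 0.32478 × 1.84552 = 0.599 atoms per formula unit.

0.599 Mg apfu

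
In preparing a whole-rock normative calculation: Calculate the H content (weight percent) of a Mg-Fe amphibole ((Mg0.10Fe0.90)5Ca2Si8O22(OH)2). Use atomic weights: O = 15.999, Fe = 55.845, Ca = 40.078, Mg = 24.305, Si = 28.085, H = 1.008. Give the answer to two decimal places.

Formula mass = 0.50*24.305 + 4.50*55.845 + 2*40.078 + 8*28.085 + 24*15.999 + 2*1.008 = 954.283 g/mol, of which 2.016 g is H.
So H makes up 2.016/954.283 = 0.0021 of the mass, i.e. 0.21%.

0.21 weight percent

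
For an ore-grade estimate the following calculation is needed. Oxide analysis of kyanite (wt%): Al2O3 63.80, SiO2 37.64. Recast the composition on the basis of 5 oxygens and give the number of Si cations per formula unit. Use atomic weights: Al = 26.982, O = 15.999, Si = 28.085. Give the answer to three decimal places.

63.80 wt% Al2O3 ÷ 101.961 g/mol = 0.62573 mol, giving 1.25146 Al and 1.87719 O.
37.64 wt% SiO2 ÷ 60.083 g/mol = 0.62647 mol, giving 0.62647 Si and 1.25294 O.
Oxygen sums to 3.13013; scaling by 5/3.13013 = 1.59738 puts the formula on 5 O.
Si: 0.62647 × 1.59738 = 1.001 atoms per formula unit.

1.001 Si apfu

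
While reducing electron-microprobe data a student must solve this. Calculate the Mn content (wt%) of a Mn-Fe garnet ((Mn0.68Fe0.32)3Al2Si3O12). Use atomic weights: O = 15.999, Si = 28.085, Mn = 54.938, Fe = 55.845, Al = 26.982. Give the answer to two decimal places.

22.60 wt%

Molar mass of (Mn0.68Fe0.32)3Al2Si3O12: 2.04·54.938 + 0.96·55.845 + 2·26.982 + 3·28.085 + 12·15.999 = 495.892 g/mol.
Mass of Mn per formula unit: 2.04 × 54.938 = 112.074 g.
Weight fraction Mn = 112.074 / 495.892 = 0.2260.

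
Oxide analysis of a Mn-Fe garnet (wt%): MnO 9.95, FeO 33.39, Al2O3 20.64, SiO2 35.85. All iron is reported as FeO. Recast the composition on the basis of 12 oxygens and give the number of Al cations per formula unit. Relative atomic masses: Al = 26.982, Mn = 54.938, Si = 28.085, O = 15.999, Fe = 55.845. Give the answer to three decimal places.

2.020 Al apfu

9.95 wt% MnO ÷ 70.937 g/mol = 0.14027 mol, giving 0.14027 Mn and 0.14027 O.
33.39 wt% FeO ÷ 71.844 g/mol = 0.46476 mol, giving 0.46476 Fe and 0.46476 O.
20.64 wt% Al2O3 ÷ 101.961 g/mol = 0.20243 mol, giving 0.40486 Al and 0.60729 O.
35.85 wt% SiO2 ÷ 60.083 g/mol = 0.59667 mol, giving 0.59667 Si and 1.19334 O.
Oxygen sums to 2.40566; scaling by 12/2.40566 = 4.98824 puts the formula on 12 O.
Al: 0.40486 × 4.98824 = 2.020 atoms per formula unit.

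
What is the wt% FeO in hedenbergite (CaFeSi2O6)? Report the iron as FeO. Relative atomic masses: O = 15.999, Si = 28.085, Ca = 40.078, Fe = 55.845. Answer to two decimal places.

28.96 wt%

Molar mass of CaFeSi2O6 = 1×40.078 + 1×55.845 + 2×28.085 + 6×15.999 = 248.087 g/mol.
Each formula unit contains 1 Fe, equivalent to 1/1 = 1.0000 mol FeO.
M(FeO) = 1×55.845 + 1×15.999 = 71.844 g/mol.
Mass of FeO per formula unit = 1.0000 × 71.844 = 71.844 g.
FeO wt% = 71.844 / 248.087 × 100 = 28.96%.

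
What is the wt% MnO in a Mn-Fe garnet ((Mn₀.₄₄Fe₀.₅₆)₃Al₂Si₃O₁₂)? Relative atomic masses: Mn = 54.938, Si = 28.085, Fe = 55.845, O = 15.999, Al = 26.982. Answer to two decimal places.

18.86 wt%

M((Mn₀.₄₄Fe₀.₅₆)₃Al₂Si₃O₁₂) = 496.545 g/mol; M(MnO) = 70.937 g/mol.
Moles MnO per formula unit = 1.32 Mn ÷ 1 = 1.3200.
MnO fraction = (1.3200 × 70.937) / 496.545 = 93.637/496.545 = 0.1886.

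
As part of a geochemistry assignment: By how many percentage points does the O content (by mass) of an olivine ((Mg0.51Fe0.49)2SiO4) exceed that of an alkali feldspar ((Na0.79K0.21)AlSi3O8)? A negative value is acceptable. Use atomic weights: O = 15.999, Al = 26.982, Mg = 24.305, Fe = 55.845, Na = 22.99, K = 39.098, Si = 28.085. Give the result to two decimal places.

-10.90 percentage points

First mineral: 63.996 g O in 171.600 g formula = 37.29 wt% O.
Second mineral: 127.992 g O in 265.602 g formula = 48.19 wt% O.
37.29% − 48.19% gives a difference of -10.90 percentage points.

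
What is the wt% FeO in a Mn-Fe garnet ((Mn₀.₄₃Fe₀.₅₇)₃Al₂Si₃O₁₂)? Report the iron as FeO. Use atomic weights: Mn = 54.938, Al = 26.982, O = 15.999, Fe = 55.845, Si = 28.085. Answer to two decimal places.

M((Mn₀.₄₃Fe₀.₅₇)₃Al₂Si₃O₁₂) = 496.572 g/mol; M(FeO) = 71.844 g/mol.
Moles FeO per formula unit = 1.71 Fe ÷ 1 = 1.7100.
FeO fraction = (1.7100 × 71.844) / 496.572 = 122.853/496.572 = 0.2474.

24.74 wt%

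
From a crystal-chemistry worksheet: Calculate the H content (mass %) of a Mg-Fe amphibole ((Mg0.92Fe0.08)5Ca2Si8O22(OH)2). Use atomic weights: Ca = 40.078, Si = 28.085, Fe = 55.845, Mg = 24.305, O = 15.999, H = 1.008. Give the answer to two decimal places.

0.24 mass %

Molar mass of (Mg0.92Fe0.08)5Ca2Si8O22(OH)2: 4.60·24.305 + 0.40·55.845 + 2·40.078 + 8·28.085 + 24·15.999 + 2·1.008 = 824.969 g/mol.
Mass of H per formula unit: 2 × 1.008 = 2.016 g.
Weight fraction H = 2.016 / 824.969 = 0.0024.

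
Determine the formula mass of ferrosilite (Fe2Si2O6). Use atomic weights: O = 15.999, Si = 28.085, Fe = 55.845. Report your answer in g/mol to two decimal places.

The formula mass is the sum 2*55.845 + 2*28.085 + 6*15.999.

263.85 g/mol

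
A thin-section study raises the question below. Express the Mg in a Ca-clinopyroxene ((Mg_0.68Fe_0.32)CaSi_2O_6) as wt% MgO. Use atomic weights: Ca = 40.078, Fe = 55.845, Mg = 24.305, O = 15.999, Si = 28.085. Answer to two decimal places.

12.09 wt%

M((Mg_0.68Fe_0.32)CaSi_2O_6) = 226.640 g/mol; M(MgO) = 40.304 g/mol.
Moles MgO per formula unit = 0.68 Mg ÷ 1 = 0.6800.
MgO fraction = (0.6800 × 40.304) / 226.640 = 27.407/226.640 = 0.1209.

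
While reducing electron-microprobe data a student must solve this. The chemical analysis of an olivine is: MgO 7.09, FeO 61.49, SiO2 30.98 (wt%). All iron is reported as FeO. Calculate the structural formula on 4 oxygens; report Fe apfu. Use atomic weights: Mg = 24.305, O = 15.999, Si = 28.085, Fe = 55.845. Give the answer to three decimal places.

1.659 Fe apfu

MgO (M=40.304): mol = 0.17591; Mg = 0.17591, O = 0.17591.
FeO (M=71.844): mol = 0.85588; Fe = 0.85588, O = 0.85588.
SiO2 (M=60.083): mol = 0.51562; Si = 0.51562, O = 1.03124.
ΣO = 2.06303; factor = 4/ΣO = 1.93890.
Fe apfu = 0.85588 × 1.93890 = 1.659.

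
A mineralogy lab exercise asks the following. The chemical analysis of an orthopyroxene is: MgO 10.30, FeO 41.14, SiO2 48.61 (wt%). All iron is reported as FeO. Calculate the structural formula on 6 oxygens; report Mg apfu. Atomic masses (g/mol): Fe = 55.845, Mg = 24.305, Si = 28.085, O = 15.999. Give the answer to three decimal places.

MgO (M=40.304): mol = 0.25556; Mg = 0.25556, O = 0.25556.
FeO (M=71.844): mol = 0.57263; Fe = 0.57263, O = 0.57263.
SiO2 (M=60.083): mol = 0.80905; Si = 0.80905, O = 1.61810.
ΣO = 2.44629; factor = 6/ΣO = 2.45269.
Mg apfu = 0.25556 × 2.45269 = 0.627.

0.627 Mg apfu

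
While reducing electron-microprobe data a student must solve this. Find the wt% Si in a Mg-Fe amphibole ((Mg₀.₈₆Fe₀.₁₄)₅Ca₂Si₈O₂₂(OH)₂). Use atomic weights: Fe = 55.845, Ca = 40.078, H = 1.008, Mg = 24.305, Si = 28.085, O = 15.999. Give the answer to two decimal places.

M((Mg₀.₈₆Fe₀.₁₄)₅Ca₂Si₈O₂₂(OH)₂) = 834.431 g/mol.
Si contributes 8 × 28.085 = 224.680 g per mole.
224.680/834.431 = 0.2693 → 26.93%.

26.93 wt%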